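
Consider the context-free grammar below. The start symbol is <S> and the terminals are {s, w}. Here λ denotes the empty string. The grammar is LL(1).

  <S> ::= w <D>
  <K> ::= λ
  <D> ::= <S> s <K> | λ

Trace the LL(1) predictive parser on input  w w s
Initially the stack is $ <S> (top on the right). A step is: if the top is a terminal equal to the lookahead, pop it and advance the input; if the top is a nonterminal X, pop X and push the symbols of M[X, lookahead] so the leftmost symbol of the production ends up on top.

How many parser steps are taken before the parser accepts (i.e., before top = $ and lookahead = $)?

     Stack          Input    Action
  1  $ <S>          w w s $  expand <S> ::= w <D>
  2  $ <D> w        w w s $  match w
  3  $ <D>          w s $    expand <D> ::= <S> s <K>
  4  $ <K> s <S>    w s $    expand <S> ::= w <D>
  5  $ <K> s <D> w  w s $    match w
  6  $ <K> s <D>    s $      expand <D> ::= λ
  7  $ <K> s        s $      match s
  8  $ <K>          $        expand <K> ::= λ
Accept reached after 8 steps.

8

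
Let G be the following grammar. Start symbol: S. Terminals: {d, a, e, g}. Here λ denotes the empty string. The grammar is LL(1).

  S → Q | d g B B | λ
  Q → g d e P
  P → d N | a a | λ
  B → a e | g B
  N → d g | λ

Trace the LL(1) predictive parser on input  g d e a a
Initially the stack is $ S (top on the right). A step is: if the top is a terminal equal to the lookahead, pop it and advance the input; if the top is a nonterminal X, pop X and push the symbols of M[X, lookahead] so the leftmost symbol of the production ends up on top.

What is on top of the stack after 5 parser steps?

step 1: stack=$ S  input=g d e a a $  — expand S → Q
step 2: stack=$ Q  input=g d e a a $  — expand Q → g d e P
step 3: stack=$ P e d g  input=g d e a a $  — match g
step 4: stack=$ P e d  input=d e a a $  — match d
step 5: stack=$ P e  input=e a a $  — match e
Stack after step 5: $ P (top = P).

P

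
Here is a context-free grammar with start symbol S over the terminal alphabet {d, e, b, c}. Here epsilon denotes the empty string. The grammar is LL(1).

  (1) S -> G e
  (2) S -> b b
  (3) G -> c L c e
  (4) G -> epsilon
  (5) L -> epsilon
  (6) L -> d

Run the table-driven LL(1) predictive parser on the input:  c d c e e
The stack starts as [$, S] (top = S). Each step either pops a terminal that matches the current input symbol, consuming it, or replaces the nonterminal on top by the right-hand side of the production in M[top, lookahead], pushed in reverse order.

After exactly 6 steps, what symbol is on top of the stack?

e

     Stack        Input        Action
  1  $ S          c d c e e $  expand S -> G e
  2  $ e G        c d c e e $  expand G -> c L c e
  3  $ e e c L c  c d c e e $  match c
  4  $ e e c L    d c e e $    expand L -> d
  5  $ e e c d    d c e e $    match d
  6  $ e e c      c e e $      match c
Stack after step 6: $ e e (top = e).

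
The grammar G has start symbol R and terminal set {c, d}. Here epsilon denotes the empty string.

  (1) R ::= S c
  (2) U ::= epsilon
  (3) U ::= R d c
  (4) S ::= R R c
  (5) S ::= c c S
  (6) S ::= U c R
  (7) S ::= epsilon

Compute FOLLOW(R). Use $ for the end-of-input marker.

FIRST(R): from R::=S c we get {c}. So FIRST(R) = {c}.
FIRST(U): from U::=epsilon we get {epsilon}; from U::=R d c we get {c}. So FIRST(U) = {epsilon, c}.
FIRST(S): from S::=R R c we get {c}; from S::=c c S we get {c}; from S::=U c R we get {c}; from S::=epsilon we get {epsilon}. So FIRST(S) = {epsilon, c}.
FOLLOW(R) includes $ since R is the start symbol.
FOLLOW(U): in S::=U c R, U is followed by c R with FIRST {c}. Thus FOLLOW(U) = {c}.
FOLLOW(S): in R::=S c, S is followed by c with FIRST {c}; in S::=c c S, the suffix after S is empty (adds nothing new). Thus FOLLOW(S) = {c}.
FOLLOW(R): in U::=R d c, R is followed by d c with FIRST {d}; in S::=R R c (occurrence 1), R is followed by R c with FIRST {c}; in S::=R R c (occurrence 2), R is followed by c with FIRST {c}; in S::=U c R, the suffix after R is empty, so FOLLOW(R) ⊇ FOLLOW(S) = {c}. Thus FOLLOW(R) = {$, c, d}.

{$, c, d}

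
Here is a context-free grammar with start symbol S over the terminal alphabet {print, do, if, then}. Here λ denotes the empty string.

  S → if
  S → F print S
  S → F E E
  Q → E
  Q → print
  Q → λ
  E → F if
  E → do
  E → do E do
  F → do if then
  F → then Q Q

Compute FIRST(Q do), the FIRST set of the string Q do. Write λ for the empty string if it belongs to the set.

{do, print, then}

FIRST(F): from F→do if then we get {do}; from F→then Q Q we get {then}. So FIRST(F) = {do, then}.
FIRST(S): from S→if we get {if}; from S→F print S we get {do, then}; from S→F E E we get {do, then}. So FIRST(S) = {do, if, then}.
FIRST(E): from E→F if we get {do, then}; from E→do we get {do}; from E→do E do we get {do}. So FIRST(E) = {do, then}.
FIRST(Q): from Q→E we get {do, then}; from Q→print we get {print}; from Q→λ we get {λ}. So FIRST(Q) = {λ, do, print, then}.
FIRST(Q do): take FIRST of each symbol in turn, carrying on past any symbol whose FIRST contains λ; result {do, print, then}.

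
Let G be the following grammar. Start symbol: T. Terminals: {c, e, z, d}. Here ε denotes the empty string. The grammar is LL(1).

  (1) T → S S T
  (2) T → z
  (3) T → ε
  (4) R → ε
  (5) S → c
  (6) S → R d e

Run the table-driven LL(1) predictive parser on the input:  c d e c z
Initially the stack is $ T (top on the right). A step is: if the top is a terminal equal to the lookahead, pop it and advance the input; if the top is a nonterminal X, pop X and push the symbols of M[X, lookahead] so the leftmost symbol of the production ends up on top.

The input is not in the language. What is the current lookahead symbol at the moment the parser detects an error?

step 1: stack=$ T  input=c d e c z $  — expand T → S S T
step 2: stack=$ T S S  input=c d e c z $  — expand S → c
step 3: stack=$ T S c  input=c d e c z $  — match c
step 4: stack=$ T S  input=d e c z $  — expand S → R d e
step 5: stack=$ T e d R  input=d e c z $  — expand R → ε
step 6: stack=$ T e d  input=d e c z $  — match d
step 7: stack=$ T e  input=e c z $  — match e
step 8: stack=$ T  input=c z $  — expand T → S S T
step 9: stack=$ T S S  input=c z $  — expand S → c
step 10: stack=$ T S c  input=c z $  — match c
step 11: stack=$ T S  input=z $  — error: M[S, z] is empty

z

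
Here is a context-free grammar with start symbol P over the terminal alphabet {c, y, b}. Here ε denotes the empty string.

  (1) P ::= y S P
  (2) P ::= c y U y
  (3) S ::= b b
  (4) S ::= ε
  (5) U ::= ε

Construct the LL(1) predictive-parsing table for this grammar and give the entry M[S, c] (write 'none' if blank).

FIRST(P) = {c, y}
FIRST(S) = {ε, b}
FIRST(U) = {ε}
FOLLOW(P) includes $ since P is the start symbol.
FOLLOW(S): in P::=y S P, S is followed by P with FIRST {c, y}. Thus FOLLOW(S) = {c, y}.
For S ::= b b: FIRST(b b) = {b}, so it goes in M[S, t] for t ∈ {b}.
For S ::= ε: FIRST(ε) = {ε}, so it goes in M[S, t] for t ∈ {}; since ε ∈ FIRST, also for every t ∈ FOLLOW(S) = {c, y}.

S ::= ε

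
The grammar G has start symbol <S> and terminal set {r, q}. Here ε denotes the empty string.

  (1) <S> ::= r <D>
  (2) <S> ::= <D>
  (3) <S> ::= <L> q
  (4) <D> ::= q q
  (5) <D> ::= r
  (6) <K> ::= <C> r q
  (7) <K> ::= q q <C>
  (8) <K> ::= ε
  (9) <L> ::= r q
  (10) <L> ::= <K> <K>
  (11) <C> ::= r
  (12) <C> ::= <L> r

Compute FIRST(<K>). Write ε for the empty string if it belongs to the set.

{ε, q, r}

FIRST(<D>): from <D>::=q q we get {q}; from <D>::=r we get {r}. So FIRST(<D>) = {q, r}.
FIRST(<S>): from <S>::=r <D> we get {r}; from <S>::=<D> we get {q, r}; from <S>::=<L> q we get {q, r}. So FIRST(<S>) = {q, r}.
FIRST(<K>): from <K>::=<C> r q we get {q, r}; from <K>::=q q <C> we get {q}; from <K>::=ε we get {ε}. So FIRST(<K>) = {ε, q, r}.
FIRST(<L>): from <L>::=r q we get {r}; from <L>::=<K> <K> we get {ε, q, r}. So FIRST(<L>) = {ε, q, r}.
FIRST(<C>): from <C>::=r we get {r}; from <C>::=<L> r we get {q, r}. So FIRST(<C>) = {q, r}.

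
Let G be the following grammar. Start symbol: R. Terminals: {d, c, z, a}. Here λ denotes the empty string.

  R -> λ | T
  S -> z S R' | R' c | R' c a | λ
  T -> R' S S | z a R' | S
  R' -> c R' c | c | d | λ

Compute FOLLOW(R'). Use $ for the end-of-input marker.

{$, c, d, z}

FIRST(R') = {λ, c, d}
FIRST(S) = {λ, c, d, z}  (via R' c, R' c a)
FIRST(T) = {λ, c, d, z}  (via R' S S, S)
FIRST(R) = {λ, c, d, z}  (via T)
FOLLOW(R) includes $ since R is the start symbol.
FOLLOW(R): R appears on no right-hand side. Thus FOLLOW(R) = {$}.
FOLLOW(T): in R->T, the suffix after T is empty, so FOLLOW(T) ⊇ FOLLOW(R) = {$}. Thus FOLLOW(T) = {$}.
FOLLOW(S): in S->z S R', S is followed by R' with FIRST {λ, c, d}; in S->z S R', the suffix after S is nullable (adds nothing new); in T->R' S S (occurrence 1), S is followed by S with FIRST {λ, c, d, z}; in T->R' S S (occurrence 1), the suffix after S is nullable, so FOLLOW(S) ⊇ FOLLOW(T) = {$}; in T->R' S S (occurrence 2), the suffix after S is empty, so FOLLOW(S) ⊇ FOLLOW(T) = {$}; in T->S, the suffix after S is empty, so FOLLOW(S) ⊇ FOLLOW(T) = {$}. Thus FOLLOW(S) = {$, c, d, z}.
FOLLOW(R'): in S->z S R', the suffix after R' is empty, so FOLLOW(R') ⊇ FOLLOW(S) = {$, c, d, z}; in S->R' c, R' is followed by c with FIRST {c}; in S->R' c a, R' is followed by c a with FIRST {c}; in T->R' S S, R' is followed by S S with FIRST {λ, c, d, z}; in T->R' S S, the suffix after R' is nullable, so FOLLOW(R') ⊇ FOLLOW(T) = {$}; in T->z a R', the suffix after R' is empty, so FOLLOW(R') ⊇ FOLLOW(T) = {$}; in R'->c R' c, R' is followed by c with FIRST {c}. Thus FOLLOW(R') = {$, c, d, z}.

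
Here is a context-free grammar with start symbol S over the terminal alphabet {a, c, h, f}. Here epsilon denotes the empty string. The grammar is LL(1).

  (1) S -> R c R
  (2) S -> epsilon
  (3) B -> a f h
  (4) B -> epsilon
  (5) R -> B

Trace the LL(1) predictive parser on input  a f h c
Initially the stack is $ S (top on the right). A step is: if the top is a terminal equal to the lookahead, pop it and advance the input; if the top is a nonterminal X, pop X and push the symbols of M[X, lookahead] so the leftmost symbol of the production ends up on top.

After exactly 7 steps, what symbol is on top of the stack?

R

     Stack        Input      Action
  1  $ S          a f h c $  expand S -> R c R
  2  $ R c R      a f h c $  expand R -> B
  3  $ R c B      a f h c $  expand B -> a f h
  4  $ R c h f a  a f h c $  match a
  5  $ R c h f    f h c $    match f
  6  $ R c h      h c $      match h
  7  $ R c        c $        match c
Stack after step 7: $ R (top = R).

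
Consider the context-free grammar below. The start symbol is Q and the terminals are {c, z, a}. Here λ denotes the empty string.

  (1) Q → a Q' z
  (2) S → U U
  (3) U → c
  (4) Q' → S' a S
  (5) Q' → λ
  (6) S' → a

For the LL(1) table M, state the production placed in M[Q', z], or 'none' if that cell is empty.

FIRST(Q) = {a}
FIRST(U) = {c}
FIRST(S') = {a}
FIRST(S) = {c}  (via U U)
FIRST(Q') = {λ, a}  (via S' a S)
FOLLOW(Q) includes $ since Q is the start symbol.
FOLLOW(Q'): in Q→a Q' z, Q' is followed by z with FIRST {z}. Thus FOLLOW(Q') = {z}.
For Q' → S' a S: FIRST(S' a S) = {a}, so it goes in M[Q', t] for t ∈ {a}.
For Q' → λ: FIRST(λ) = {λ}, so it goes in M[Q', t] for t ∈ {}; since λ ∈ FIRST, also for every t ∈ FOLLOW(Q') = {z}.

Q' → λ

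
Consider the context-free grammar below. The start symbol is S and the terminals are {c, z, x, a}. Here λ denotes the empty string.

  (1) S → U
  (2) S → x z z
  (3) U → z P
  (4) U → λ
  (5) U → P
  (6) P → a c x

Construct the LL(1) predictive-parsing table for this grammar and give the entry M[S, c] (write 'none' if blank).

FIRST(P) = {a}
FIRST(U) = {λ, a, z}  (via P)
FIRST(S) = {λ, a, x, z}  (via U)
FOLLOW(S) includes $ since S is the start symbol.
FOLLOW(S): S appears on no right-hand side. Thus FOLLOW(S) = {$}.
For S → U: FIRST(U) = {λ, a, z}, so it goes in M[S, t] for t ∈ {a, z}; since λ ∈ FIRST, also for every t ∈ FOLLOW(S) = {$}.
For S → x z z: FIRST(x z z) = {x}, so it goes in M[S, t] for t ∈ {x}.
None of these place a production in M[S, c].

none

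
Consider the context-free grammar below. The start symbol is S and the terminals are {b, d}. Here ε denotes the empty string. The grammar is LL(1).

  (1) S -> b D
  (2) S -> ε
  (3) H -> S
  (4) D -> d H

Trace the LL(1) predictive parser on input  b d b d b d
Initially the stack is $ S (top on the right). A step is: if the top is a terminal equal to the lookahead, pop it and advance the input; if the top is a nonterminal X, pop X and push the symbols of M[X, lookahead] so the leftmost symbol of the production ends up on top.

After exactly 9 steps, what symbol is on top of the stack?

step 1: stack=$ S  input=b d b d b d $  — expand S -> b D
step 2: stack=$ D b  input=b d b d b d $  — match b
step 3: stack=$ D  input=d b d b d $  — expand D -> d H
step 4: stack=$ H d  input=d b d b d $  — match d
step 5: stack=$ H  input=b d b d $  — expand H -> S
step 6: stack=$ S  input=b d b d $  — expand S -> b D
step 7: stack=$ D b  input=b d b d $  — match b
step 8: stack=$ D  input=d b d $  — expand D -> d H
step 9: stack=$ H d  input=d b d $  — match d
Stack after step 9: $ H (top = H).

H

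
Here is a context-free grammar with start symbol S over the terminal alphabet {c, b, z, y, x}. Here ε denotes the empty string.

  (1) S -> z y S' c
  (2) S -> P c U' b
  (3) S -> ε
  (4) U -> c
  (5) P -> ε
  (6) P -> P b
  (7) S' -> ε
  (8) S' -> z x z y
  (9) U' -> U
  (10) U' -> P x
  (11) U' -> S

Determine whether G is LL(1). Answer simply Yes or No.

No

FIRST(S) = {ε, b, c, z}
FIRST(U) = {c}
FIRST(P) = {ε, b}
FIRST(S') = {ε, z}
FIRST(U') = {ε, b, c, x, z}
FOLLOW(S) = {$, b}
FOLLOW(U) = {b}
FOLLOW(P) = {b, c, x}
FOLLOW(S') = {c}
FOLLOW(U') = {b}
Cell M[P, b] receives both P -> ε and P -> P b — the grammar is not LL(1).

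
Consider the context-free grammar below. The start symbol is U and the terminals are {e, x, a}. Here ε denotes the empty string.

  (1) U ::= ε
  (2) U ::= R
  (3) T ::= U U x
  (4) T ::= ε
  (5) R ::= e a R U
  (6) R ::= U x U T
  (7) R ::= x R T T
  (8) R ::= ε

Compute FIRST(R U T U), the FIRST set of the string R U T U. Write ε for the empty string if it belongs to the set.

FIRST(U): from U::=ε we get {ε}; from U::=R we get {ε, e, x}. So FIRST(U) = {ε, e, x}.
FIRST(T): from T::=U U x we get {e, x}; from T::=ε we get {ε}. So FIRST(T) = {ε, e, x}.
FIRST(R): from R::=e a R U we get {e}; from R::=U x U T we get {e, x}; from R::=x R T T we get {x}; from R::=ε we get {ε}. So FIRST(R) = {ε, e, x}.
FIRST(R U T U): take FIRST of each symbol in turn, carrying on past any symbol whose FIRST contains ε; result {ε, e, x}.

{ε, e, x}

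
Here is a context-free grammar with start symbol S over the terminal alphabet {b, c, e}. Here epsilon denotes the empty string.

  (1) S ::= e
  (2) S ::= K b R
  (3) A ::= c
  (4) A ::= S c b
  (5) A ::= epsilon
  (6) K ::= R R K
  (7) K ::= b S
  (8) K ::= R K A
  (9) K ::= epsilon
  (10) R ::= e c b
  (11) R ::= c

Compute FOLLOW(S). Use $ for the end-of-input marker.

FIRST(R) = {c, e}
FIRST(K) = {epsilon, b, c, e}  (via R R K, R K A)
FIRST(S) = {b, c, e}  (via K b R)
FIRST(A) = {epsilon, b, c, e}  (via S c b)
FOLLOW(S) includes $ since S is the start symbol.
FOLLOW(K): in S::=K b R, K is followed by b R with FIRST {b}; in K::=R R K, the suffix after K is empty (adds nothing new); in K::=R K A, K is followed by A with FIRST {epsilon, b, c, e}; in K::=R K A, the suffix after K is nullable (adds nothing new). Thus FOLLOW(K) = {b, c, e}.
FOLLOW(S): in A::=S c b, S is followed by c b with FIRST {c}; in K::=b S, the suffix after S is empty, so FOLLOW(S) ⊇ FOLLOW(K) = {b, c, e}. Thus FOLLOW(S) = {$, b, c, e}.
FOLLOW(A): in K::=R K A, the suffix after A is empty, so FOLLOW(A) ⊇ FOLLOW(K) = {b, c, e}. Thus FOLLOW(A) = {b, c, e}.
FOLLOW(R): in S::=K b R, the suffix after R is empty, so FOLLOW(R) ⊇ FOLLOW(S) = {$, b, c, e}; in K::=R R K (occurrence 1), R is followed by R K with FIRST {c, e}; in K::=R R K (occurrence 2), R is followed by K with FIRST {epsilon, b, c, e}; in K::=R R K (occurrence 2), the suffix after R is nullable, so FOLLOW(R) ⊇ FOLLOW(K) = {b, c, e}; in K::=R K A, R is followed by K A with FIRST {epsilon, b, c, e}; in K::=R K A, the suffix after R is nullable, so FOLLOW(R) ⊇ FOLLOW(K) = {b, c, e}. Thus FOLLOW(R) = {$, b, c, e}.

{$, b, c, e}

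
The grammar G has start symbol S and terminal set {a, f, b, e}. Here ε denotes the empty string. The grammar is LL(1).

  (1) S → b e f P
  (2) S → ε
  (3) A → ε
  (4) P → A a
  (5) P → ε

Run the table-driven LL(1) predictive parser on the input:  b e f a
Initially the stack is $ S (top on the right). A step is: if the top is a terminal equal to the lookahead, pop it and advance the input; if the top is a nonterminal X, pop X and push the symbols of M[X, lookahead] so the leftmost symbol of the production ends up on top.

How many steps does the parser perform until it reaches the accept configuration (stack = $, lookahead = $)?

step 1: stack=$ S  input=b e f a $  — expand S → b e f P
step 2: stack=$ P f e b  input=b e f a $  — match b
step 3: stack=$ P f e  input=e f a $  — match e
step 4: stack=$ P f  input=f a $  — match f
step 5: stack=$ P  input=a $  — expand P → A a
step 6: stack=$ a A  input=a $  — expand A → ε
step 7: stack=$ a  input=a $  — match a
Accept reached after 7 steps.

7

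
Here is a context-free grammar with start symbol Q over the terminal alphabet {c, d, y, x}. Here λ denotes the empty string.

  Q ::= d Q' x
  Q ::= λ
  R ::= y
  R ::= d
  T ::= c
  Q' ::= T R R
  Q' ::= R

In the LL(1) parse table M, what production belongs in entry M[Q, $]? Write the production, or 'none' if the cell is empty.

FIRST(Q) = {λ, d}
FIRST(R) = {d, y}
FIRST(T) = {c}
FIRST(Q') = {c, d, y}  (via T R R, R)
FOLLOW(Q) includes $ since Q is the start symbol.
FOLLOW(Q): Q appears on no right-hand side. Thus FOLLOW(Q) = {$}.
For Q ::= d Q' x: FIRST(d Q' x) = {d}, so it goes in M[Q, t] for t ∈ {d}.
For Q ::= λ: FIRST(λ) = {λ}, so it goes in M[Q, t] for t ∈ {}; since λ ∈ FIRST, also for every t ∈ FOLLOW(Q) = {$}.

Q ::= λ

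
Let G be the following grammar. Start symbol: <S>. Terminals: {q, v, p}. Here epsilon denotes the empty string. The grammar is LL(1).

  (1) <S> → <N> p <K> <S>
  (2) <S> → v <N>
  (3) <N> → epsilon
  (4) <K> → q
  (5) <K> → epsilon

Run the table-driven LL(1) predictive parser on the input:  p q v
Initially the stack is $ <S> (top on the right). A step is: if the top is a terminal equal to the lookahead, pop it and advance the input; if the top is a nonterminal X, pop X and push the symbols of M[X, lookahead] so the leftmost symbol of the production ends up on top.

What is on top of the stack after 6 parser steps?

v

step 1: stack=$ <S>  input=p q v $  — expand <S> → <N> p <K> <S>
step 2: stack=$ <S> <K> p <N>  input=p q v $  — expand <N> → epsilon
step 3: stack=$ <S> <K> p  input=p q v $  — match p
step 4: stack=$ <S> <K>  input=q v $  — expand <K> → q
step 5: stack=$ <S> q  input=q v $  — match q
step 6: stack=$ <S>  input=v $  — expand <S> → v <N>
Stack after step 6: $ <N> v (top = v).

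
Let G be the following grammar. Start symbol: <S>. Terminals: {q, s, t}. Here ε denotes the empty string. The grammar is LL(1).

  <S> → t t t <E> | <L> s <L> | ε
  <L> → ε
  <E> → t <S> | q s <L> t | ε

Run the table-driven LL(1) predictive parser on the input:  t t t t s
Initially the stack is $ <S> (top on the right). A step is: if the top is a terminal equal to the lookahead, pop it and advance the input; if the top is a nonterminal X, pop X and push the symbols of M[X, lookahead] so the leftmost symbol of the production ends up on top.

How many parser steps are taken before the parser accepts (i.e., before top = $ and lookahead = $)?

10

step 1: stack=$ <S>  input=t t t t s $  — expand <S> → t t t <E>
step 2: stack=$ <E> t t t  input=t t t t s $  — match t
step 3: stack=$ <E> t t  input=t t t s $  — match t
step 4: stack=$ <E> t  input=t t s $  — match t
step 5: stack=$ <E>  input=t s $  — expand <E> → t <S>
step 6: stack=$ <S> t  input=t s $  — match t
step 7: stack=$ <S>  input=s $  — expand <S> → <L> s <L>
step 8: stack=$ <L> s <L>  input=s $  — expand <L> → ε
step 9: stack=$ <L> s  input=s $  — match s
step 10: stack=$ <L>  input=$  — expand <L> → ε
Accept reached after 10 steps.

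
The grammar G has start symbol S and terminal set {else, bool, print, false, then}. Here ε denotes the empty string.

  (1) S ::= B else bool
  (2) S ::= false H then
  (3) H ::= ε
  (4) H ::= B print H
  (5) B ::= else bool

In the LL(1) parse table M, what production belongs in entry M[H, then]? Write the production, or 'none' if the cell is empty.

FIRST(B): from B::=else bool we get {else}. So FIRST(B) = {else}.
FIRST(S): from S::=B else bool we get {else}; from S::=false H then we get {false}. So FIRST(S) = {else, false}.
FIRST(H): from H::=ε we get {ε}; from H::=B print H we get {else}. So FIRST(H) = {ε, else}.
FOLLOW(S) includes $ since S is the start symbol.
FOLLOW(H): in S::=false H then, H is followed by then with FIRST {then}; in H::=B print H, the suffix after H is empty (adds nothing new). Thus FOLLOW(H) = {then}.
For H ::= ε: FIRST(ε) = {ε}, so it goes in M[H, t] for t ∈ {}; since ε ∈ FIRST, also for every t ∈ FOLLOW(H) = {then}.
For H ::= B print H: FIRST(B print H) = {else}, so it goes in M[H, t] for t ∈ {else}.

H ::= ε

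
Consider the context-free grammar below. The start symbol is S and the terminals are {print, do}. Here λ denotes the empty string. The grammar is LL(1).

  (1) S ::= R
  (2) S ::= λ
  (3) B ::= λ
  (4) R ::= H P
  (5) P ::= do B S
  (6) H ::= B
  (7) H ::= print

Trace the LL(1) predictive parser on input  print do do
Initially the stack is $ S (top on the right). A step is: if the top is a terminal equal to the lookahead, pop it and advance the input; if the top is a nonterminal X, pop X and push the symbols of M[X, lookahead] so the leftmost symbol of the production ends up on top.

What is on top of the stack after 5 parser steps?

do

step 1: stack=$ S  input=print do do $  — expand S ::= R
step 2: stack=$ R  input=print do do $  — expand R ::= H P
step 3: stack=$ P H  input=print do do $  — expand H ::= print
step 4: stack=$ P print  input=print do do $  — match print
step 5: stack=$ P  input=do do $  — expand P ::= do B S
Stack after step 5: $ S B do (top = do).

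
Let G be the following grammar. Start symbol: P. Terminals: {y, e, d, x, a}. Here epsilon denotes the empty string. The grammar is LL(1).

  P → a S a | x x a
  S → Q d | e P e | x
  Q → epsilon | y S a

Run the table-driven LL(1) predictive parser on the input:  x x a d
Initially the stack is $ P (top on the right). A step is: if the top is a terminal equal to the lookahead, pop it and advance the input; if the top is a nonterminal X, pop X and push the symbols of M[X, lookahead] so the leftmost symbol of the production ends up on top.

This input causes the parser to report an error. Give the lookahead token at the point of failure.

d

step 1: stack=$ P  input=x x a d $  — expand P → x x a
step 2: stack=$ a x x  input=x x a d $  — match x
step 3: stack=$ a x  input=x a d $  — match x
step 4: stack=$ a  input=a d $  — match a
step 5: stack=$  input=d $  — error: stack empty but input remains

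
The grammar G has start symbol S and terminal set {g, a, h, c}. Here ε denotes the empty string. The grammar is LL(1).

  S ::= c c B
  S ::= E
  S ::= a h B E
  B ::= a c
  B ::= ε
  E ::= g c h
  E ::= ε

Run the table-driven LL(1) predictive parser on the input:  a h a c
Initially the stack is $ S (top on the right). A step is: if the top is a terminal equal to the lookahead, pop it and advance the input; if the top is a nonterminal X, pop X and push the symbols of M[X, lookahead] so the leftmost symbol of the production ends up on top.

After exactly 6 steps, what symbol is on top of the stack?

step 1: stack=$ S  input=a h a c $  — expand S ::= a h B E
step 2: stack=$ E B h a  input=a h a c $  — match a
step 3: stack=$ E B h  input=h a c $  — match h
step 4: stack=$ E B  input=a c $  — expand B ::= a c
step 5: stack=$ E c a  input=a c $  — match a
step 6: stack=$ E c  input=c $  — match c
Stack after step 6: $ E (top = E).

E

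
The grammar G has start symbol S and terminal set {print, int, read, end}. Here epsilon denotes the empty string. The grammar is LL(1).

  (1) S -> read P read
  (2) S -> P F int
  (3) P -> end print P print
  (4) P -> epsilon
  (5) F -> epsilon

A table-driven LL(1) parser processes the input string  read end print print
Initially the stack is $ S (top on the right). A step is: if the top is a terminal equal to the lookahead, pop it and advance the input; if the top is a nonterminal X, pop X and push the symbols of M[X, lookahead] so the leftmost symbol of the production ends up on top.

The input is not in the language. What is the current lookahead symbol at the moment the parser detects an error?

     Stack                     Input                   Action
  1  $ S                       read end print print $  expand S -> read P read
  2  $ read P read             read end print print $  match read
  3  $ read P                  end print print $       expand P -> end print P print
  4  $ read print P print end  end print print $       match end
  5  $ read print P print      print print $           match print
  6  $ read print P            print $                 expand P -> epsilon
  7  $ read print              print $                 match print
  8  $ read                    $                       error: top is terminal read but lookahead is $

$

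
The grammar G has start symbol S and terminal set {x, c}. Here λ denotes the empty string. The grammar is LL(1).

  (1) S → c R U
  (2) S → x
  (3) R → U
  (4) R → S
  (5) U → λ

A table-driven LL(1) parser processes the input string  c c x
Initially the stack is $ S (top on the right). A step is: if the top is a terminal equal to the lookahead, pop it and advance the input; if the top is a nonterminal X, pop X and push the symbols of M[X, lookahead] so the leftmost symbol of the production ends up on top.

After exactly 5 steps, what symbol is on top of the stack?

R

     Stack      Input    Action
  1  $ S        c c x $  expand S → c R U
  2  $ U R c    c c x $  match c
  3  $ U R      c x $    expand R → S
  4  $ U S      c x $    expand S → c R U
  5  $ U U R c  c x $    match c
Stack after step 5: $ U U R (top = R).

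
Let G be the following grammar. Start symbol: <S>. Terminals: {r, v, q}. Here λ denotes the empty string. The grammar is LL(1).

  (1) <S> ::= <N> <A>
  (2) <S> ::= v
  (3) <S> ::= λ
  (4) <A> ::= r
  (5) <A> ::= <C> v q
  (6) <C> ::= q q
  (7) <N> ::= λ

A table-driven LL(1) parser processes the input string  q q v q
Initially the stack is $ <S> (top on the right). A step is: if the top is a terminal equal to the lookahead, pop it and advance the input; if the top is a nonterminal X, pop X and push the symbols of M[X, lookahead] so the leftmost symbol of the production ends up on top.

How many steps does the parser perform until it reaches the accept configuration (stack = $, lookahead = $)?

step 1: stack=$ <S>  input=q q v q $  — expand <S> ::= <N> <A>
step 2: stack=$ <A> <N>  input=q q v q $  — expand <N> ::= λ
step 3: stack=$ <A>  input=q q v q $  — expand <A> ::= <C> v q
step 4: stack=$ q v <C>  input=q q v q $  — expand <C> ::= q q
step 5: stack=$ q v q q  input=q q v q $  — match q
step 6: stack=$ q v q  input=q v q $  — match q
step 7: stack=$ q v  input=v q $  — match v
step 8: stack=$ q  input=q $  — match q
Accept reached after 8 steps.

8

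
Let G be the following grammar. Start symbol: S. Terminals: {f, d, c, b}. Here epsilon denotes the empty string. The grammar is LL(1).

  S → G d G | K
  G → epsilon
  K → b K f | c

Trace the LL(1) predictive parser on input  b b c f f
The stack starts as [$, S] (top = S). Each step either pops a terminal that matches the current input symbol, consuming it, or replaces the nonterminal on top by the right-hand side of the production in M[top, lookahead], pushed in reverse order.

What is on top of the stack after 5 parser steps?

K

step 1: stack=$ S  input=b b c f f $  — expand S → K
step 2: stack=$ K  input=b b c f f $  — expand K → b K f
step 3: stack=$ f K b  input=b b c f f $  — match b
step 4: stack=$ f K  input=b c f f $  — expand K → b K f
step 5: stack=$ f f K b  input=b c f f $  — match b
Stack after step 5: $ f f K (top = K).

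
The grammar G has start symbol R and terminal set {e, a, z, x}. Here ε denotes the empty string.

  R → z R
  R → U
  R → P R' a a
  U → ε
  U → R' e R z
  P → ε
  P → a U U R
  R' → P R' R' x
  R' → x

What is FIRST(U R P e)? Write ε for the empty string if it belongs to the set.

FIRST(P): from P→ε we get {ε}; from P→a U U R we get {a}. So FIRST(P) = {ε, a}.
FIRST(R'): from R'→P R' R' x we get {a, x}; from R'→x we get {x}. So FIRST(R') = {a, x}.
FIRST(U): from U→ε we get {ε}; from U→R' e R z we get {a, x}. So FIRST(U) = {ε, a, x}.
FIRST(R): from R→z R we get {z}; from R→U we get {ε, a, x}; from R→P R' a a we get {a, x}. So FIRST(R) = {ε, a, x, z}.
FIRST(U R P e): take FIRST of each symbol in turn, carrying on past any symbol whose FIRST contains ε; result {a, e, x, z}.

{a, e, x, z}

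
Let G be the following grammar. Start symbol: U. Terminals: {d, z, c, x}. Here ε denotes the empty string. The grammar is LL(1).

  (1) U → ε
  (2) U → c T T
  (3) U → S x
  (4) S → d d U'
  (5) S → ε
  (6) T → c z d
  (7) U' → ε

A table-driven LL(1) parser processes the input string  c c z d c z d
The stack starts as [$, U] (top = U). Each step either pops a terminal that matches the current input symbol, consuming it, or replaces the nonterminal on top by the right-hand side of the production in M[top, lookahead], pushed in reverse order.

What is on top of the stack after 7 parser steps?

c

     Stack      Input            Action
  1  $ U        c c z d c z d $  expand U → c T T
  2  $ T T c    c c z d c z d $  match c
  3  $ T T      c z d c z d $    expand T → c z d
  4  $ T d z c  c z d c z d $    match c
  5  $ T d z    z d c z d $      match z
  6  $ T d      d c z d $        match d
  7  $ T        c z d $          expand T → c z d
Stack after step 7: $ d z c (top = c).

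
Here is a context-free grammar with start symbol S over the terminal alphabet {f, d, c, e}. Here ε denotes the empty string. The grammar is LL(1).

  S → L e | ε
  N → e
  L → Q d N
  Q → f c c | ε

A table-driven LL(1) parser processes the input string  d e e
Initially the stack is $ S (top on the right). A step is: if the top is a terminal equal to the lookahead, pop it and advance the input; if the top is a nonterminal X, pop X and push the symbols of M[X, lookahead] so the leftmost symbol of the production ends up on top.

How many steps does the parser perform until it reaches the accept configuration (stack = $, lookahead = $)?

     Stack      Input    Action
  1  $ S        d e e $  expand S → L e
  2  $ e L      d e e $  expand L → Q d N
  3  $ e N d Q  d e e $  expand Q → ε
  4  $ e N d    d e e $  match d
  5  $ e N      e e $    expand N → e
  6  $ e e      e e $    match e
  7  $ e        e $      match e
Accept reached after 7 steps.

7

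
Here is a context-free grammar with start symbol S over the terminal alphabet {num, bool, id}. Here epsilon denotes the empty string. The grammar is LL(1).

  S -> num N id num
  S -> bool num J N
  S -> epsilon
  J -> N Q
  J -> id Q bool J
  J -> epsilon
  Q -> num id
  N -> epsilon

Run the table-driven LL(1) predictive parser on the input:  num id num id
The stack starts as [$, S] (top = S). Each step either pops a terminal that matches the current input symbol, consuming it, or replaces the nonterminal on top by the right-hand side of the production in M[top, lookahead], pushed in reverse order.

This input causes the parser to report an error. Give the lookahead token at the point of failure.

     Stack           Input            Action
  1  $ S             num id num id $  expand S -> num N id num
  2  $ num id N num  num id num id $  match num
  3  $ num id N      id num id $      expand N -> epsilon
  4  $ num id        id num id $      match id
  5  $ num           num id $         match num
  6  $               id $             error: stack empty but input remains

id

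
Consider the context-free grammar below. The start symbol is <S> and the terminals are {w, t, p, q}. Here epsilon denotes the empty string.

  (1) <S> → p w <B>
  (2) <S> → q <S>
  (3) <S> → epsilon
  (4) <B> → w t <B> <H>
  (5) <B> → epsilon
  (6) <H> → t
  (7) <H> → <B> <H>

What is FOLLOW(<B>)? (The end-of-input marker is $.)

{$, t, w}

FIRST(<S>) = {epsilon, p, q}
FIRST(<B>) = {epsilon, w}
FIRST(<H>) = {t, w}  (via <B> <H>)
FOLLOW(<S>) includes $ since <S> is the start symbol.
FOLLOW(<S>): in <S>→q <S>, the suffix after <S> is empty (adds nothing new). Thus FOLLOW(<S>) = {$}.
FOLLOW(<B>): in <S>→p w <B>, the suffix after <B> is empty, so FOLLOW(<B>) ⊇ FOLLOW(<S>) = {$}; in <B>→w t <B> <H>, <B> is followed by <H> with FIRST {t, w}; in <H>→<B> <H>, <B> is followed by <H> with FIRST {t, w}. Thus FOLLOW(<B>) = {$, t, w}.
FOLLOW(<H>): in <B>→w t <B> <H>, the suffix after <H> is empty, so FOLLOW(<H>) ⊇ FOLLOW(<B>) = {$, t, w}; in <H>→<B> <H>, the suffix after <H> is empty (adds nothing new). Thus FOLLOW(<H>) = {$, t, w}.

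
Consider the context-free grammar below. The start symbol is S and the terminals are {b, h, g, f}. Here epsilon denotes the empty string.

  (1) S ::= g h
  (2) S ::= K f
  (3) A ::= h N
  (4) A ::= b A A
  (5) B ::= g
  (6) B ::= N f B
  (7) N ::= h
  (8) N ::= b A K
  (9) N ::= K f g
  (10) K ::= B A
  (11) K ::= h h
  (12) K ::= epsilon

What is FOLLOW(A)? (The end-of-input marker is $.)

{b, f, g, h}

FIRST(A) = {b, h}
FIRST(S) = {b, f, g, h}  (via K f)
FIRST(B) = {b, f, g, h}  (via N f B)
FIRST(K) = {epsilon, b, f, g, h}  (via B A)
FIRST(N) = {b, f, g, h}  (via K f g)
FOLLOW(S) includes $ since S is the start symbol.
FOLLOW(S): S appears on no right-hand side. Thus FOLLOW(S) = {$}.
FOLLOW(B): in B::=N f B, the suffix after B is empty (adds nothing new); in K::=B A, B is followed by A with FIRST {b, h}. Thus FOLLOW(B) = {b, h}.
FOLLOW(A): in A::=b A A (occurrence 1), A is followed by A with FIRST {b, h}; in A::=b A A (occurrence 2), the suffix after A is empty (adds nothing new); in N::=b A K, A is followed by K with FIRST {epsilon, b, f, g, h}; in N::=b A K, the suffix after A is nullable, so FOLLOW(A) ⊇ FOLLOW(N) = {b, f, g, h}; in K::=B A, the suffix after A is empty, so FOLLOW(A) ⊇ FOLLOW(K) = {b, f, g, h}. Thus FOLLOW(A) = {b, f, g, h}.
FOLLOW(N): in A::=h N, the suffix after N is empty, so FOLLOW(N) ⊇ FOLLOW(A) = {b, f, g, h}; in B::=N f B, N is followed by f B with FIRST {f}. Thus FOLLOW(N) = {b, f, g, h}.
FOLLOW(K): in S::=K f, K is followed by f with FIRST {f}; in N::=b A K, the suffix after K is empty, so FOLLOW(K) ⊇ FOLLOW(N) = {b, f, g, h}; in N::=K f g, K is followed by f g with FIRST {f}. Thus FOLLOW(K) = {b, f, g, h}.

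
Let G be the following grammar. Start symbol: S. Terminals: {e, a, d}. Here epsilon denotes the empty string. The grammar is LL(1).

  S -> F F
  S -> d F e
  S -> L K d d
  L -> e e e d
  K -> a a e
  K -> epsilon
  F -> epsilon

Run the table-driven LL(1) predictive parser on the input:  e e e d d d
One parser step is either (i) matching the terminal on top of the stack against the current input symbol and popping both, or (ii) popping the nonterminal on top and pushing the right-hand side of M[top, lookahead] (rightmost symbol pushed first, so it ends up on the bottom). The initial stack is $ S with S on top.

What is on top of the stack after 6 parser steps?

K

     Stack            Input          Action
  1  $ S              e e e d d d $  expand S -> L K d d
  2  $ d d K L        e e e d d d $  expand L -> e e e d
  3  $ d d K d e e e  e e e d d d $  match e
  4  $ d d K d e e    e e d d d $    match e
  5  $ d d K d e      e d d d $      match e
  6  $ d d K d        d d d $        match d
Stack after step 6: $ d d K (top = K).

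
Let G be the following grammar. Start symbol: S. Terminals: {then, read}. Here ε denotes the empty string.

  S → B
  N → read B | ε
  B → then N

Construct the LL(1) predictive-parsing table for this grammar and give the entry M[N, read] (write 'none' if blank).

N → read B

FIRST(N): from N→read B we get {read}; from N→ε we get {ε}. So FIRST(N) = {ε, read}.
FIRST(B): from B→then N we get {then}. So FIRST(B) = {then}.
FIRST(S): from S→B we get {then}. So FIRST(S) = {then}.
FOLLOW(S) includes $ since S is the start symbol.
FOLLOW(N): in B→then N, the suffix after N is empty, so FOLLOW(N) ⊇ FOLLOW(B) = {$}. Thus FOLLOW(N) = {$}.
FOLLOW(B): in S→B, the suffix after B is empty, so FOLLOW(B) ⊇ FOLLOW(S) = {$}; in N→read B, the suffix after B is empty, so FOLLOW(B) ⊇ FOLLOW(N) = {$}. Thus FOLLOW(B) = {$}.
For N → read B: FIRST(read B) = {read}, so it goes in M[N, t] for t ∈ {read}.
For N → ε: FIRST(ε) = {ε}, so it goes in M[N, t] for t ∈ {}; since ε ∈ FIRST, also for every t ∈ FOLLOW(N) = {$}.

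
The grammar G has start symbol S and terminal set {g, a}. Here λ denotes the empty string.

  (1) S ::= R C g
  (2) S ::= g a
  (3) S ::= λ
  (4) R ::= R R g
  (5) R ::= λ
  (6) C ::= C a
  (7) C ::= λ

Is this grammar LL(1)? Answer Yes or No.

No

FIRST(S) = {λ, a, g}
FIRST(R) = {λ, g}
FIRST(C) = {λ, a}
FOLLOW(S) = {$}
FOLLOW(R) = {a, g}
FOLLOW(C) = {a, g}
Cell M[C, a] receives both C ::= C a and C ::= λ — the grammar is not LL(1).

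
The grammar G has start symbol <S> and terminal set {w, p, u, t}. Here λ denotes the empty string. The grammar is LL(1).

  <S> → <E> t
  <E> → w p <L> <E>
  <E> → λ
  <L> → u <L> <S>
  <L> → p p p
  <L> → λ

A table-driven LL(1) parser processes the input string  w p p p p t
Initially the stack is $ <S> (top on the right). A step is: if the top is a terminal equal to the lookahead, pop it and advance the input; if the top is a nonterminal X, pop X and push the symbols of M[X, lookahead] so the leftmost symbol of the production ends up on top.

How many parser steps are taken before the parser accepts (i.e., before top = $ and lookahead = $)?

step 1: stack=$ <S>  input=w p p p p t $  — expand <S> → <E> t
step 2: stack=$ t <E>  input=w p p p p t $  — expand <E> → w p <L> <E>
step 3: stack=$ t <E> <L> p w  input=w p p p p t $  — match w
step 4: stack=$ t <E> <L> p  input=p p p p t $  — match p
step 5: stack=$ t <E> <L>  input=p p p t $  — expand <L> → p p p
step 6: stack=$ t <E> p p p  input=p p p t $  — match p
step 7: stack=$ t <E> p p  input=p p t $  — match p
step 8: stack=$ t <E> p  input=p t $  — match p
step 9: stack=$ t <E>  input=t $  — expand <E> → λ
step 10: stack=$ t  input=t $  — match t
Accept reached after 10 steps.

10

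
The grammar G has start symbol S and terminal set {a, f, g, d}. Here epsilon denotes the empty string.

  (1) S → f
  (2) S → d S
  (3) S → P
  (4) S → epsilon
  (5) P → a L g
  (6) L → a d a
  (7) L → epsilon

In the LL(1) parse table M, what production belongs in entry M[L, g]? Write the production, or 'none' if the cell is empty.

L → epsilon

FIRST(P) = {a}
FIRST(L) = {epsilon, a}
FIRST(S) = {epsilon, a, d, f}  (via P)
FOLLOW(S) includes $ since S is the start symbol.
FOLLOW(L): in P→a L g, L is followed by g with FIRST {g}. Thus FOLLOW(L) = {g}.
For L → a d a: FIRST(a d a) = {a}, so it goes in M[L, t] for t ∈ {a}.
For L → epsilon: FIRST(epsilon) = {epsilon}, so it goes in M[L, t] for t ∈ {}; since epsilon ∈ FIRST, also for every t ∈ FOLLOW(L) = {g}.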